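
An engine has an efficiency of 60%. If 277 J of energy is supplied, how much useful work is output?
W_out = η × W_in = 0.6 × 277 = 166.2 J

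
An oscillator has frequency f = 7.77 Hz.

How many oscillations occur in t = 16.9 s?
n = f×t = 7.77×16.9 = 131.3 oscillations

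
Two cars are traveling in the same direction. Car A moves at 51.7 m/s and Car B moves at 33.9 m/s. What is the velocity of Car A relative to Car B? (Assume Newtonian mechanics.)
v_rel = v_A - v_B = 51.7 - 33.9 = 17.8 m/s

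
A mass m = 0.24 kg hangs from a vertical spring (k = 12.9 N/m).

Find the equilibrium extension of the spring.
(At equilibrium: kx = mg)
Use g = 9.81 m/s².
x_eq = mg/k = 0.24×9.81/12.9 = 0.1825 m = 18.25 cm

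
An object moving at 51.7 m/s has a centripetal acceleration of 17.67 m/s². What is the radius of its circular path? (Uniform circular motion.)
r = v²/a_c = 51.7²/17.67 = 151.27 m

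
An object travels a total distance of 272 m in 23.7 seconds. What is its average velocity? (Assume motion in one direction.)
v_avg = Δd / Δt = 272 / 23.7 = 11.48 m/s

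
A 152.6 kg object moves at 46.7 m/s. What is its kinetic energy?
KE = ½mv² = ½×152.6×46.7² = 166401.9 J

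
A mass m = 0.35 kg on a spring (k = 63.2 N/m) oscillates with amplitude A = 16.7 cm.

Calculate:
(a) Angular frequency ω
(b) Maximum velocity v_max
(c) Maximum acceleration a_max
ω = √(k/m) = √(63.2/0.35) = 13.44 rad/s
v_max = ωA = 13.44×0.167 = 2.244 m/s
a_max = ω²A = 13.44²×0.167 = 30.16 m/s²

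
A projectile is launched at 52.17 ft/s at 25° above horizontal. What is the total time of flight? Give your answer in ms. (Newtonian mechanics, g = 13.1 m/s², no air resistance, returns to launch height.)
T = 2v₀sin(θ)/g (with unit conversion) = 1026.0 ms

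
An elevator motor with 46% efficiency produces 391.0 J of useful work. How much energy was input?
W_in = W_out/η = 391.0/0.46 = 850.0 J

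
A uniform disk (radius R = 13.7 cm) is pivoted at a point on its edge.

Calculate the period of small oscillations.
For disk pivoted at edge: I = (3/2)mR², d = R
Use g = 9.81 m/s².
I/m = (3/2)R² = 0.02815 m²; d = R = 0.137 m
T = 2π√((3/2)R²/(gR)) = 2π√(3R/(2g)) = 0.9094 s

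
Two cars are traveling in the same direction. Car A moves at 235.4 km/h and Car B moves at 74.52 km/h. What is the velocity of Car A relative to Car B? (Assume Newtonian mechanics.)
v_rel = v_A - v_B = 235.4 - 74.52 = 160.9 km/h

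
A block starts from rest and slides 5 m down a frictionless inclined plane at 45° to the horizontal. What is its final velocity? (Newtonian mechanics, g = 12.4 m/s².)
a = g sin(θ) = 12.4 × sin(45°) = 8.77 m/s²
v = √(2ad) = √(2 × 8.77 × 5) = 9.36 m/s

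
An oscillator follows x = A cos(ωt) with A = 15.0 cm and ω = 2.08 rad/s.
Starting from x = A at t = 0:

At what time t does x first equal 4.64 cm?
cos(ωt) = x/A = 4.64/15.0 = 0.3093
ωt = arccos(0.3093) = 1.256 rad
t = 1.256/2.08 = 0.604 s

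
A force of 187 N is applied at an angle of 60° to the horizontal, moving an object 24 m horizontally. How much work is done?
W = Fd cosθ = 187×24×cos(60°) = 2244.0 J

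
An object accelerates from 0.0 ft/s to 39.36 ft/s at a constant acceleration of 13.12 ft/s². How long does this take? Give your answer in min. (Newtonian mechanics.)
t = (v - v₀)/a (with unit conversion) = 0.05 min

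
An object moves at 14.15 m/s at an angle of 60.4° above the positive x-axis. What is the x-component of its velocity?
vₓ = v cos(θ) = 14.15 × cos(60.4°) = 6.99 m/s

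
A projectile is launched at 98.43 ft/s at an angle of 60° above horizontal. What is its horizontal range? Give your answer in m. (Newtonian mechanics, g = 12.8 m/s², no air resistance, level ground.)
R = v₀² sin(2θ) / g (with unit conversion) = 60.9 m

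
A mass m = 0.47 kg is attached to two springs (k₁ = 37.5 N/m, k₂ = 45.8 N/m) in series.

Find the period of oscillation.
k_eq = k₁k₂/(k₁+k₂) = 20.62 N/m
T = 2π√(m/k_eq) = 2π√(0.47/20.62) = 0.9486 s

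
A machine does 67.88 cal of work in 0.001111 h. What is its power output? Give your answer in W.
P = W/t = 284 J / 4 s = 71.01 W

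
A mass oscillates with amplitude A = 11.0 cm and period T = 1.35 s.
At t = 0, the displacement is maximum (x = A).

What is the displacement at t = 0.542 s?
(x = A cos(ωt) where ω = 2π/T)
ω = 2π/T = 2π/1.35 = 4.654 rad/s
x = A cos(ωt) = 11.0×cos(4.654×0.542) = -8.959 cm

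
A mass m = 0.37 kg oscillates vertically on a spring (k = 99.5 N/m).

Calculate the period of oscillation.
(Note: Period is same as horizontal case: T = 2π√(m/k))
T = 2π√(m/k) = 2π√(0.37/99.5) = 0.3832 s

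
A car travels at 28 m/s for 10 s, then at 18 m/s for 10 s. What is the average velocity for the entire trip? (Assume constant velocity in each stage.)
d₁ = v₁t₁ = 28 × 10 = 280 m
d₂ = v₂t₂ = 18 × 10 = 180 m
d_total = 460 m, t_total = 20 s
v_avg = d_total/t_total = 460/20 = 23.0 m/s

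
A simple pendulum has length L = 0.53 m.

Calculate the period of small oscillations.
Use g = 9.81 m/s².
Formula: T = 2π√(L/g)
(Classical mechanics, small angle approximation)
T = 2π√(L/g) = 2π√(0.53/9.81) = 1.46 s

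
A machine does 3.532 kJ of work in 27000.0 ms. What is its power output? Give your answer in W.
P = W/t = 3532 J / 27 s = 130.8 W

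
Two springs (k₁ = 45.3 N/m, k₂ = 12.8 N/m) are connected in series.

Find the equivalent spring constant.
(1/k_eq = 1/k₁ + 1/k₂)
1/k_eq = 1/45.3 + 1/12.8 = 0.1002; k_eq = 9.98 N/m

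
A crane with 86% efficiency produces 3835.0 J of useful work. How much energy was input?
W_in = W_out/η = 3835.0/0.86 = 4459.3 J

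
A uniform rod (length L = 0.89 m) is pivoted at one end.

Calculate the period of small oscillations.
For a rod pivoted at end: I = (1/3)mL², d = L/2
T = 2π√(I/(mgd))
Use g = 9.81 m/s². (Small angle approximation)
I/m = (1/3)L² = 0.264 m²; d = L/2 = 0.445 m
T = 2π√(I/(mgd)) = 2π√(0.264/(9.81×0.445)) = 1.545 s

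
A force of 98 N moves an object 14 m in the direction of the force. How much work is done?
W = Fd = 98×14 = 1372.0 J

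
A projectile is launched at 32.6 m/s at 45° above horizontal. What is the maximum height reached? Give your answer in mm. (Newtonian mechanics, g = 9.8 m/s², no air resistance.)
H = v₀²sin²(θ)/(2g) (with unit conversion) = 27110.0 mm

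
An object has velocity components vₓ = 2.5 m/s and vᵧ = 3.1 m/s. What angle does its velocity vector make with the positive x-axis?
θ = arctan(vᵧ/vₓ) = arctan(3.1/2.5) = 51.12°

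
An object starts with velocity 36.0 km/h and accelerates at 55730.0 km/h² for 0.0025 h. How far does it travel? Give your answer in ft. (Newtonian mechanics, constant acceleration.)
d = v₀t + ½at² (with unit conversion) = 866.7 ft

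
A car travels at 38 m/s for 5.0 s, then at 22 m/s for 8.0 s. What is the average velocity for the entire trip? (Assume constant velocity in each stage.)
d₁ = v₁t₁ = 38 × 5.0 = 190 m
d₂ = v₂t₂ = 22 × 8.0 = 176 m
d_total = 366.0 m, t_total = 13 s
v_avg = d_total/t_total = 366.0/13 = 28.15 m/s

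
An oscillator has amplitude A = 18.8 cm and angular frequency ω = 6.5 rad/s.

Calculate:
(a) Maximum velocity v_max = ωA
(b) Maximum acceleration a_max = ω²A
v_max = ωA = 6.5×0.188 = 1.222 m/s
a_max = ω²A = 6.5²×0.188 = 7.943 m/s²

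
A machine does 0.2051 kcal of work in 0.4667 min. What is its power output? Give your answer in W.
P = W/t = 858.1 J / 28 s = 30.65 W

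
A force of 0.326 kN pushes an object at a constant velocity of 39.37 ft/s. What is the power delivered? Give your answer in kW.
P = Fv = 326 N × 12 m/s = 3912 W = 3.912 kW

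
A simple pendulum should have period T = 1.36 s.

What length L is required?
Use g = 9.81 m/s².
T = 2π√(L/g) → L = g(T/2π)² = 9.81×(1.36/2π)² = 0.4596 m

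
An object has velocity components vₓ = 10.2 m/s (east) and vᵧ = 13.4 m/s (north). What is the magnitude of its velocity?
|v| = √(vₓ² + vᵧ²) = √(10.2² + 13.4²) = √(283.6) = 16.84 m/s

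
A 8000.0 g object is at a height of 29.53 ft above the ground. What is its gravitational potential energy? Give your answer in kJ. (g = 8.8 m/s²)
PE = mgh = 8 kg × 8.8 m/s² × 9.001 m = 633.7 J = 0.6337 kJ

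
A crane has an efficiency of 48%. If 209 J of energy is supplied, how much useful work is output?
W_out = η × W_in = 0.48 × 209 = 100.32 J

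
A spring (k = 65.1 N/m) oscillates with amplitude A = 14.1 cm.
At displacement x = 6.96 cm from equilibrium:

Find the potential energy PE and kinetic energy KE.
E_total = ½kA² = ½×65.1×(0.141)² = 0.6471 J
PE = ½kx² = ½×65.1×(0.0696)² = 0.1577 J
KE = E_total − PE = 0.4894 J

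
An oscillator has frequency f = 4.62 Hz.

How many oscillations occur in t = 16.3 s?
n = f×t = 4.62×16.3 = 75.31 oscillations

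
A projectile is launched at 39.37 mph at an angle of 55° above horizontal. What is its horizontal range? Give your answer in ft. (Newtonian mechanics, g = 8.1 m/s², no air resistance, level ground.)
R = v₀² sin(2θ) / g (with unit conversion) = 117.9 ft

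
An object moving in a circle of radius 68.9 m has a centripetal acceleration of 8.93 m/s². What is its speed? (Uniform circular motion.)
v = √(a_c × r) = √(8.93 × 68.9) = 24.8 m/s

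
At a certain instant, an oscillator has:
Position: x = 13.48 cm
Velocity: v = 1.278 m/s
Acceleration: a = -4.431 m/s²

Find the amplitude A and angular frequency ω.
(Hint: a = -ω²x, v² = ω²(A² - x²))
a = −ω²x → ω = √(|a|/x) = √(4.431/0.1348) = 5.733 rad/s
v² = ω²(A² − x²) → A = √(x² + v²/ω²) = √(0.1348² + 1.278²/5.733²) = 0.2605 m = 26.05 cm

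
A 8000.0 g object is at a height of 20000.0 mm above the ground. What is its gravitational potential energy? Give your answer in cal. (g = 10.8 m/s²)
PE = mgh = 8 kg × 10.8 m/s² × 20 m = 1728 J = 413.0 cal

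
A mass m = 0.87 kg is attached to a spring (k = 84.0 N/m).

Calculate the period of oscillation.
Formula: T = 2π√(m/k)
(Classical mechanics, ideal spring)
T = 2π√(m/k) = 2π√(0.87/84.0) = 0.6394 s; f = 1/T = 1.564 Hz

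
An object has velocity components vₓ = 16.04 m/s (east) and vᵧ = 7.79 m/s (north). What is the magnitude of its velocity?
|v| = √(vₓ² + vᵧ²) = √(16.04² + 7.79²) = √(317.966) = 17.83 m/s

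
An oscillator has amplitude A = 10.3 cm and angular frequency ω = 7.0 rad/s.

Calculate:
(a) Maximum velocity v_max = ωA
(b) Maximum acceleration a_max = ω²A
v_max = ωA = 7.0×0.103 = 0.721 m/s
a_max = ω²A = 7.0²×0.103 = 5.047 m/s²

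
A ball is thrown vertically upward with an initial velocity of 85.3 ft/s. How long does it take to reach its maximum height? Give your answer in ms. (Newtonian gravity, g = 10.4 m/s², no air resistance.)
t_up = v₀/g (with unit conversion) = 2500.0 ms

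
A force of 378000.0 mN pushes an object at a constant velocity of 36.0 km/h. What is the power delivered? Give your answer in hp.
P = Fv = 378 N × 10 m/s = 3780 W = 5.069 hp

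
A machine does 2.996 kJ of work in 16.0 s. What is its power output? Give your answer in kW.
P = W/t = 2996 J / 16 s = 187.2 W = 0.1872 kW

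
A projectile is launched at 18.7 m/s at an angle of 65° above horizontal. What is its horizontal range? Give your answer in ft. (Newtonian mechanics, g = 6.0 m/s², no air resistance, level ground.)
R = v₀² sin(2θ) / g (with unit conversion) = 146.5 ft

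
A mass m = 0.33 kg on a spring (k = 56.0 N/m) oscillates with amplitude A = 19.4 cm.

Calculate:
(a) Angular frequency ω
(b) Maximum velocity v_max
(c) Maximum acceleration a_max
ω = √(k/m) = √(56.0/0.33) = 13.03 rad/s
v_max = ωA = 13.03×0.194 = 2.527 m/s
a_max = ω²A = 13.03²×0.194 = 32.92 m/s²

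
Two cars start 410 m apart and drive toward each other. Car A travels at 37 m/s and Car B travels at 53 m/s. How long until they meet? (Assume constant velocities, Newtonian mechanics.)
Combined speed: v_combined = 37 + 53 = 90 m/s
Time to meet: t = d/90 = 410/90 = 4.56 s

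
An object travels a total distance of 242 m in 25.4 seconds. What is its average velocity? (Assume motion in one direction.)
v_avg = Δd / Δt = 242 / 25.4 = 9.53 m/s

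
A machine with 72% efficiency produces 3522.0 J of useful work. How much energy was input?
W_in = W_out/η = 3522.0/0.72 = 4891.7 J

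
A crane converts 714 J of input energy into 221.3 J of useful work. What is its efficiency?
η = W_out/W_in = 221.3/714 = 0.3099 = 30.99%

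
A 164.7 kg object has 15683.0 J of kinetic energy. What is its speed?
KE = ½mv² → v = √(2KE/m) = √(2×15683.0/164.7) = 13.8 m/s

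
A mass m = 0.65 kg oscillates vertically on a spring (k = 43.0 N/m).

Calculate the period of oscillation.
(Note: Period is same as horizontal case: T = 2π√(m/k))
T = 2π√(m/k) = 2π√(0.65/43.0) = 0.7725 s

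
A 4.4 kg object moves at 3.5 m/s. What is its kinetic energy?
KE = ½mv² = ½×4.4×3.5² = 26.95 J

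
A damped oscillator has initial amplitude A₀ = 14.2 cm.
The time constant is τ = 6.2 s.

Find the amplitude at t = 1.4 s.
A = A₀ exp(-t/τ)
A = A₀ exp(−t/τ) = 14.2×exp(−1.4/6.2) = 11.33 cm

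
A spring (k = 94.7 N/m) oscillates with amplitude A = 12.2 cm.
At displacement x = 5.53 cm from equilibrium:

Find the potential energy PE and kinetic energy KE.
E_total = ½kA² = ½×94.7×(0.122)² = 0.7048 J
PE = ½kx² = ½×94.7×(0.0553)² = 0.1448 J
KE = E_total − PE = 0.56 J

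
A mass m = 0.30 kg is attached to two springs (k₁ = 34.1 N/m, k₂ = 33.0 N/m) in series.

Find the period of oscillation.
k_eq = k₁k₂/(k₁+k₂) = 16.77 N/m
T = 2π√(m/k_eq) = 2π√(0.3/16.77) = 0.8404 s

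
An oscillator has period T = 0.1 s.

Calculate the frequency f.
f = 1/T = 1/0.1 = 10 Hz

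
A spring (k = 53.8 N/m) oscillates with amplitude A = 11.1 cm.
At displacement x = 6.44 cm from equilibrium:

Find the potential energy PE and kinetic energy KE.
E_total = ½kA² = ½×53.8×(0.111)² = 0.3314 J
PE = ½kx² = ½×53.8×(0.0644)² = 0.1116 J
KE = E_total − PE = 0.2199 J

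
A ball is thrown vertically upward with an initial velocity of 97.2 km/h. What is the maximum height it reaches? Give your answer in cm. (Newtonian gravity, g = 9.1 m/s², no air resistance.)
h_max = v₀²/(2g) (with unit conversion) = 4005.0 cm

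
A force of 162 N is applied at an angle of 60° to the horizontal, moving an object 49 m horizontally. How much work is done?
W = Fd cosθ = 162×49×cos(60°) = 3969.0 J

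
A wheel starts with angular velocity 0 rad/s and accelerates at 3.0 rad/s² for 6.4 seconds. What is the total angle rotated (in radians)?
θ = ω₀t + ½αt² = 0×6.4 + ½×3.0×6.4² = 61.44 rad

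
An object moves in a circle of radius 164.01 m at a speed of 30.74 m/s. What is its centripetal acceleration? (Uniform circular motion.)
a_c = v²/r = 30.74²/164.01 = 944.948/164.01 = 5.76 m/s²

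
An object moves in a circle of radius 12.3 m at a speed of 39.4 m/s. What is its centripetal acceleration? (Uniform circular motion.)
a_c = v²/r = 39.4²/12.3 = 1552.36/12.3 = 126.21 m/s²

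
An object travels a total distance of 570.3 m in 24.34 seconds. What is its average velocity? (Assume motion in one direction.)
v_avg = Δd / Δt = 570.3 / 24.34 = 23.43 m/s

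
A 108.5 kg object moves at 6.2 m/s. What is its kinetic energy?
KE = ½mv² = ½×108.5×6.2² = 2085.37 J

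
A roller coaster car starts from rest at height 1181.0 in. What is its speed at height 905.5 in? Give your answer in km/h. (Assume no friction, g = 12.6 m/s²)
mgh₁ = ½mv₂² + mgh₂ → v₂ = √(2g(h₁−h₂)) = √(2×12.6×(30−23)) = 13.28 m/s = 47.81 km/h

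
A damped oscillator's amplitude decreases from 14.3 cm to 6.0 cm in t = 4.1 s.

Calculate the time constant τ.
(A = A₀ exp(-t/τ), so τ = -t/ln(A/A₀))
A/A₀ = 6.0/14.3 = 0.4196; ln(A/A₀) = -0.8685
τ = −t/ln(A/A₀) = −4.1/-0.8685 = 4.721 s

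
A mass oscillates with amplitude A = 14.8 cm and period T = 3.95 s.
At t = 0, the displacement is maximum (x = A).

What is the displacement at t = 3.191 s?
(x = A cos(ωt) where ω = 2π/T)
ω = 2π/T = 2π/3.95 = 1.591 rad/s
x = A cos(ωt) = 14.8×cos(1.591×3.191) = 5.262 cm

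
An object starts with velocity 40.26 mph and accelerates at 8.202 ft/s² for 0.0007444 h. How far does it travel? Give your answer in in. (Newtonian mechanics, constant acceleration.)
d = v₀t + ½at² (with unit conversion) = 2252.0 in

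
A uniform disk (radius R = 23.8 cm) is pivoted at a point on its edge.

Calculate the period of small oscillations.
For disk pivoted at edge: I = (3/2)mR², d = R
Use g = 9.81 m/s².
I/m = (3/2)R² = 0.08497 m²; d = R = 0.238 m
T = 2π√((3/2)R²/(gR)) = 2π√(3R/(2g)) = 1.199 s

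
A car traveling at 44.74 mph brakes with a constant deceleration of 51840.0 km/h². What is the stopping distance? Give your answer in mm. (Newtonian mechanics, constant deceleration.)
d = v₀² / (2a) (with unit conversion) = 50000.0 mm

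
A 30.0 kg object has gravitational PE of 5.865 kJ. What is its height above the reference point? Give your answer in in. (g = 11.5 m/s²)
PE = mgh → h = PE/(mg) = 5865 J / (30 kg × 11.5 m/s²) = 17 m = 669.3 in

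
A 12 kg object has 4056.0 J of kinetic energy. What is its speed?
KE = ½mv² → v = √(2KE/m) = √(2×4056.0/12) = 26.0 m/s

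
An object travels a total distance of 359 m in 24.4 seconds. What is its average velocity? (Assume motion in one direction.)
v_avg = Δd / Δt = 359 / 24.4 = 14.71 m/s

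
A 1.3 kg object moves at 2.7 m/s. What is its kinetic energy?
KE = ½mv² = ½×1.3×2.7² = 4.7385 J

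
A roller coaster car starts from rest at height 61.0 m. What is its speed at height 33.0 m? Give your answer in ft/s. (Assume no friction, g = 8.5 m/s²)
mgh₁ = ½mv₂² + mgh₂ → v₂ = √(2g(h₁−h₂)) = √(2×8.5×(61−33)) = 21.82 m/s = 71.58 ft/s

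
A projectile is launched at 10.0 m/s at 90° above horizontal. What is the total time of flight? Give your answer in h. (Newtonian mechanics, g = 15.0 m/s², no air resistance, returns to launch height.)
T = 2v₀sin(θ)/g (with unit conversion) = 0.0003704 h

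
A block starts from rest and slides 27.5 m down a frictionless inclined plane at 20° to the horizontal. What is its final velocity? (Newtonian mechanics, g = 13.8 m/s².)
a = g sin(θ) = 13.8 × sin(20°) = 4.72 m/s²
v = √(2ad) = √(2 × 4.72 × 27.5) = 16.11 m/s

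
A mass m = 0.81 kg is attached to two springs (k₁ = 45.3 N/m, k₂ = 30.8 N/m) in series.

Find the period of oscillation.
k_eq = k₁k₂/(k₁+k₂) = 18.33 N/m
T = 2π√(m/k_eq) = 2π√(0.81/18.33) = 1.321 s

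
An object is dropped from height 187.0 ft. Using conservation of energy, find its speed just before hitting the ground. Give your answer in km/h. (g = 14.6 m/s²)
mgh = ½mv² → v = √(2gh) = √(2×14.6×57) = 40.8 m/s = 146.9 km/h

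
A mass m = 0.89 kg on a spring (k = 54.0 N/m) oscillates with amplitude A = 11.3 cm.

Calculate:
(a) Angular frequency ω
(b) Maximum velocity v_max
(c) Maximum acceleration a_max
ω = √(k/m) = √(54.0/0.89) = 7.789 rad/s
v_max = ωA = 7.789×0.113 = 0.8802 m/s
a_max = ω²A = 7.789²×0.113 = 6.856 m/s²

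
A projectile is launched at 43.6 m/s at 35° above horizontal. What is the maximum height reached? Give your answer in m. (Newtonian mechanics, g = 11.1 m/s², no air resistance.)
H = v₀²sin²(θ)/(2g) = 28.17 m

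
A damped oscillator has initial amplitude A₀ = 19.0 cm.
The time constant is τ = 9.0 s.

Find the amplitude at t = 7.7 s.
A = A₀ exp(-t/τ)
A = A₀ exp(−t/τ) = 19.0×exp(−7.7/9.0) = 8.076 cm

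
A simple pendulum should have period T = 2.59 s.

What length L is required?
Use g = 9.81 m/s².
T = 2π√(L/g) → L = g(T/2π)² = 9.81×(2.59/2π)² = 1.667 m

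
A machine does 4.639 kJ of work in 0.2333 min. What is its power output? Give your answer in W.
P = W/t = 4639 J / 14 s = 331.4 W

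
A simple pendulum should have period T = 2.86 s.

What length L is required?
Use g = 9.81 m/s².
T = 2π√(L/g) → L = g(T/2π)² = 9.81×(2.86/2π)² = 2.033 m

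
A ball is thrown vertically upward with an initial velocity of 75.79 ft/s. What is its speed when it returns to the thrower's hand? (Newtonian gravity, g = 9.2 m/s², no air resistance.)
By conservation of energy, the ball returns at the same speed = 75.79 ft/s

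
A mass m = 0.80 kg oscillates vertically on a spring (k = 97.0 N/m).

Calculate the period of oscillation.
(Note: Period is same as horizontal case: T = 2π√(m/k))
T = 2π√(m/k) = 2π√(0.8/97.0) = 0.5706 s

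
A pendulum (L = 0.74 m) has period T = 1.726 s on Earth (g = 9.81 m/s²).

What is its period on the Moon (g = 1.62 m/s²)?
T = 2π√(L/g), so T_moon/T_earth = √(g_earth/g_moon)
T_moon = 2π√(0.74/1.62) = 4.247 s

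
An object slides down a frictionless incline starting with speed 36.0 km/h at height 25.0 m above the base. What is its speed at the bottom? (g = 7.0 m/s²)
½mv₀² + mgh = ½mv² → v = √(v₀² + 2gh) = √(10² + 2×7.0×25) = 21.21 m/s = 76.37 km/h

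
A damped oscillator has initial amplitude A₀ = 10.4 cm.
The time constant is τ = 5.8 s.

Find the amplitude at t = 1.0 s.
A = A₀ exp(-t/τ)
A = A₀ exp(−t/τ) = 10.4×exp(−1.0/5.8) = 8.753 cm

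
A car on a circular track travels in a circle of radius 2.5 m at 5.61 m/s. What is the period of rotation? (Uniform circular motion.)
T = 2πr/v = 2π×2.5/5.61 = 2.8 s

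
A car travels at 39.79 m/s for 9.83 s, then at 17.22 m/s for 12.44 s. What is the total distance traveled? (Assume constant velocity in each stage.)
d₁ = v₁t₁ = 39.79 × 9.83 = 391.136 m
d₂ = v₂t₂ = 17.22 × 12.44 = 214.217 m
d_total = 391.136 + 214.217 = 605.35 m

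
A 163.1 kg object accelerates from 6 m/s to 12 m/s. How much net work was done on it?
W_net = ΔKE = ½m(v₂² − v₁²) = ½×163.1×(12² − 6²) = 8807.4 J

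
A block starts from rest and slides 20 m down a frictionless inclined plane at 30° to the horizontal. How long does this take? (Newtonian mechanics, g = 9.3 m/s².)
a = g sin(θ) = 9.3 × sin(30°) = 4.65 m/s²
t = √(2d/a) = √(2 × 20 / 4.65) = 2.93 s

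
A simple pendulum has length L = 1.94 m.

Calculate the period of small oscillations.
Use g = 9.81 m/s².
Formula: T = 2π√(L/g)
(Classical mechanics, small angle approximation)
T = 2π√(L/g) = 2π√(1.94/9.81) = 2.794 s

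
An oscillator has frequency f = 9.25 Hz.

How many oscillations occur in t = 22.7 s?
n = f×t = 9.25×22.7 = 210 oscillations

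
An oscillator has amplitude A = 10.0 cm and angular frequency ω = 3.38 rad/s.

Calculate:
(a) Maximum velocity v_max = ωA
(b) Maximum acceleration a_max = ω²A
v_max = ωA = 3.38×0.1 = 0.338 m/s
a_max = ω²A = 3.38²×0.1 = 1.142 m/s²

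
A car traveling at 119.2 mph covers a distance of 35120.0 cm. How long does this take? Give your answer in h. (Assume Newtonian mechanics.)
t = d/v (with unit conversion) = 0.001831 h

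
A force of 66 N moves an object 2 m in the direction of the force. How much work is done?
W = Fd = 66×2 = 132.0 J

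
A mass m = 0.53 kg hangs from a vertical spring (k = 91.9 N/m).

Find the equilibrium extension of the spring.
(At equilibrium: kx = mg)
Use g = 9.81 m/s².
x_eq = mg/k = 0.53×9.81/91.9 = 0.05658 m = 5.658 cm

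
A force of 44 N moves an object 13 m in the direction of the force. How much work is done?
W = Fd = 44×13 = 572.0 J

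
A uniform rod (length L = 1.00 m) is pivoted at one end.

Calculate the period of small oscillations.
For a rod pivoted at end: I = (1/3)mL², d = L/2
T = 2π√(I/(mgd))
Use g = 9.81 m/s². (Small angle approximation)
I/m = (1/3)L² = 0.3333 m²; d = L/2 = 0.5 m
T = 2π√(I/(mgd)) = 2π√(0.3333/(9.81×0.5)) = 1.638 s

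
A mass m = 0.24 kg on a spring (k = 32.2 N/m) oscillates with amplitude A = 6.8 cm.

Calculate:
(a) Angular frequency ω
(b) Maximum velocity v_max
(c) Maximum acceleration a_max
ω = √(k/m) = √(32.2/0.24) = 11.58 rad/s
v_max = ωA = 11.58×0.068 = 0.7876 m/s
a_max = ω²A = 11.58²×0.068 = 9.123 m/s²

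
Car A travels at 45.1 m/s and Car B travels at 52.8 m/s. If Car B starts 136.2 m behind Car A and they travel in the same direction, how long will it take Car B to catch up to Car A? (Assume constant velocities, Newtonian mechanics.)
Relative speed: v_rel = 52.8 - 45.1 = 7.7 m/s
Time to catch: t = d₀/v_rel = 136.2/7.7 = 17.69 s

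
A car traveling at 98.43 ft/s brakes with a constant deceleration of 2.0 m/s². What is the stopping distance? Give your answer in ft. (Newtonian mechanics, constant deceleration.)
d = v₀² / (2a) (with unit conversion) = 738.3 ft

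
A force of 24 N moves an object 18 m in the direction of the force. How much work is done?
W = Fd = 24×18 = 432.0 J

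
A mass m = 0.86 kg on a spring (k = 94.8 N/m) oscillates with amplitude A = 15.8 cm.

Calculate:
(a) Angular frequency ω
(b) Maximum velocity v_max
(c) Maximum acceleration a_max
ω = √(k/m) = √(94.8/0.86) = 10.5 rad/s
v_max = ωA = 10.5×0.158 = 1.659 m/s
a_max = ω²A = 10.5²×0.158 = 17.42 m/s²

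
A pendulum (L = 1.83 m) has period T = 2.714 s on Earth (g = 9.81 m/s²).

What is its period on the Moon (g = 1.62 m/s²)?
T = 2π√(L/g), so T_moon/T_earth = √(g_earth/g_moon)
T_moon = 2π√(1.83/1.62) = 6.678 s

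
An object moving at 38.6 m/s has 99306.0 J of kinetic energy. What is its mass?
KE = ½mv² → m = 2KE/v² = 2×99306.0/38.6² = 133.3 kg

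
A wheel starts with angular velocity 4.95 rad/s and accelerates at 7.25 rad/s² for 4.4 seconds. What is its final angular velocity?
ω = ω₀ + αt = 4.95 + 7.25 × 4.4 = 36.85 rad/s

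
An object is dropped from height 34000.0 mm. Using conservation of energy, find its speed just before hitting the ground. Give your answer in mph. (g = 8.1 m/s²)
mgh = ½mv² → v = √(2gh) = √(2×8.1×34) = 23.47 m/s = 52.5 mph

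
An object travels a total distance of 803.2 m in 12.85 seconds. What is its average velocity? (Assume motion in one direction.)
v_avg = Δd / Δt = 803.2 / 12.85 = 62.51 m/s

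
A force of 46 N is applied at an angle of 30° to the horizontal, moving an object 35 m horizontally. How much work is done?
W = Fd cosθ = 46×35×cos(30°) = 1394.3 J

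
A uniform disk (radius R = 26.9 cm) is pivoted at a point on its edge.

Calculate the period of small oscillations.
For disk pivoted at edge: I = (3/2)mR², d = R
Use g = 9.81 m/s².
I/m = (3/2)R² = 0.1085 m²; d = R = 0.269 m
T = 2π√((3/2)R²/(gR)) = 2π√(3R/(2g)) = 1.274 s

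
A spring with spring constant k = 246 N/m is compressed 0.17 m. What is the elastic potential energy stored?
PE = ½kx² = ½×246×0.17² = 3.555 J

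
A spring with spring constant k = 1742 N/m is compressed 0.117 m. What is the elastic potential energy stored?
PE = ½kx² = ½×1742×0.117² = 11.92 J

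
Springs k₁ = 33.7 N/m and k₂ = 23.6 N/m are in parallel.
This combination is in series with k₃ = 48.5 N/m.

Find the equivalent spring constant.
k₁₂ = k₁ + k₂ = 57.3 N/m (parallel)
1/k_eq = 1/k₁₂ + 1/k₃ → k_eq = 26.27 N/m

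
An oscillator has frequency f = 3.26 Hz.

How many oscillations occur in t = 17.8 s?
n = f×t = 3.26×17.8 = 58.03 oscillations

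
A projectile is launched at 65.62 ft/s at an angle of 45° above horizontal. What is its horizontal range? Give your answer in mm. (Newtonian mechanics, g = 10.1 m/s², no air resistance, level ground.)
R = v₀² sin(2θ) / g (with unit conversion) = 39610.0 mm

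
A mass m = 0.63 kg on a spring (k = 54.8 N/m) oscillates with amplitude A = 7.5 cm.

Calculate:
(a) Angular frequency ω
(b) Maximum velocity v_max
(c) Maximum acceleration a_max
ω = √(k/m) = √(54.8/0.63) = 9.327 rad/s
v_max = ωA = 9.327×0.075 = 0.6995 m/s
a_max = ω²A = 9.327²×0.075 = 6.524 m/s²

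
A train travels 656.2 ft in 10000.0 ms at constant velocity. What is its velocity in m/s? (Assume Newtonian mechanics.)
v = d/t (with unit conversion) = 20.0 m/s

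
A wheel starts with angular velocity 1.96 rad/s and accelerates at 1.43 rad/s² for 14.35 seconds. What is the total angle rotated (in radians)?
θ = ω₀t + ½αt² = 1.96×14.35 + ½×1.43×14.35² = 175.36 rad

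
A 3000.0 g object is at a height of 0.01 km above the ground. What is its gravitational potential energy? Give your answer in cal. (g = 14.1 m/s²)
PE = mgh = 3 kg × 14.1 m/s² × 10 m = 423 J = 101.1 cal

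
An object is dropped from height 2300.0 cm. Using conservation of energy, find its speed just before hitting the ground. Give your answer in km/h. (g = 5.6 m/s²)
mgh = ½mv² → v = √(2gh) = √(2×5.6×23) = 16.05 m/s = 57.78 km/h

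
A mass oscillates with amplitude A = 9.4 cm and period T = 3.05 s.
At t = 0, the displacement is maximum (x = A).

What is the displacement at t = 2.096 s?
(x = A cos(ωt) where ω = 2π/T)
ω = 2π/T = 2π/3.05 = 2.06 rad/s
x = A cos(ωt) = 9.4×cos(2.06×2.096) = -3.613 cm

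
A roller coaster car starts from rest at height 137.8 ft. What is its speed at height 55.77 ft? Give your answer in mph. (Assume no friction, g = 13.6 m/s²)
mgh₁ = ½mv₂² + mgh₂ → v₂ = √(2g(h₁−h₂)) = √(2×13.6×(42−17)) = 26.08 m/s = 58.34 mph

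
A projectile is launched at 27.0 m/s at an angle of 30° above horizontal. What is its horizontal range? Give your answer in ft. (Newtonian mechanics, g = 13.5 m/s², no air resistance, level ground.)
R = v₀² sin(2θ) / g (with unit conversion) = 153.4 ft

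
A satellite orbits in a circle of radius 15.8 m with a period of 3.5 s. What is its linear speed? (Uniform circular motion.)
v = 2πr/T = 2π×15.8/3.5 = 28.36 m/s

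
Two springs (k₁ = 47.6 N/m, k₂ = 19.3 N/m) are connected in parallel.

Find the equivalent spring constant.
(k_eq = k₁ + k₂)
k_eq = k₁ + k₂ = 47.6 + 19.3 = 66.9 N/m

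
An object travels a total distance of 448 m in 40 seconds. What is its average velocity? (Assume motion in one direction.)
v_avg = Δd / Δt = 448 / 40 = 11.2 m/s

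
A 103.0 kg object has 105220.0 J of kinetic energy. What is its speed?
KE = ½mv² → v = √(2KE/m) = √(2×105220.0/103.0) = 45.2 m/s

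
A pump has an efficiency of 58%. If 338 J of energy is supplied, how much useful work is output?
W_out = η × W_in = 0.58 × 338 = 196.04 J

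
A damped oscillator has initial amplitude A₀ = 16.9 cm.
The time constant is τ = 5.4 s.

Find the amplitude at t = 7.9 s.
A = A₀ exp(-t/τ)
A = A₀ exp(−t/τ) = 16.9×exp(−7.9/5.4) = 3.913 cm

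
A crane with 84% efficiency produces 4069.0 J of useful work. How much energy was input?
W_in = W_out/η = 4069.0/0.84 = 4844.0 J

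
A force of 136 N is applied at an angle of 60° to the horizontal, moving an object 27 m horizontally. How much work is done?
W = Fd cosθ = 136×27×cos(60°) = 1836.0 J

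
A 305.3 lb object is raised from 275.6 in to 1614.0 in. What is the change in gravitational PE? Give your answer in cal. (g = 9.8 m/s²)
ΔPE = mg(h₂ − h₁) = 138.5 kg × 9.8 m/s² × (41 − 7) m = 4.614e+04 J = 11030.0 cal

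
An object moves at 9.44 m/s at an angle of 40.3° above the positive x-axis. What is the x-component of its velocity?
vₓ = v cos(θ) = 9.44 × cos(40.3°) = 7.2 m/s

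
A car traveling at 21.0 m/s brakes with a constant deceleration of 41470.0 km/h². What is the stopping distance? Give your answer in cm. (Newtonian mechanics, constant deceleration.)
d = v₀² / (2a) (with unit conversion) = 6891.0 cm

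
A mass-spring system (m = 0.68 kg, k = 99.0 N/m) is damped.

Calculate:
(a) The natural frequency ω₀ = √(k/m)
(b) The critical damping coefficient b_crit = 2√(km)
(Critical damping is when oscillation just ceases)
ω₀ = √(k/m) = √(99.0/0.68) = 12.07 rad/s
b_crit = 2√(km) = 2√(99.0×0.68) = 16.41 kg/s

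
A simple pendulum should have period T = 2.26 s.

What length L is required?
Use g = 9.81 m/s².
T = 2π√(L/g) → L = g(T/2π)² = 9.81×(2.26/2π)² = 1.269 m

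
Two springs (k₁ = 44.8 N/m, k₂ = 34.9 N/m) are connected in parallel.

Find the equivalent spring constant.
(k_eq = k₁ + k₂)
k_eq = k₁ + k₂ = 44.8 + 34.9 = 79.7 N/m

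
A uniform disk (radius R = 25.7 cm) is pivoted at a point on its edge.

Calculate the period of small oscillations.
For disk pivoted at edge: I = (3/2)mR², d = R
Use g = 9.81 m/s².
I/m = (3/2)R² = 0.09907 m²; d = R = 0.257 m
T = 2π√((3/2)R²/(gR)) = 2π√(3R/(2g)) = 1.246 s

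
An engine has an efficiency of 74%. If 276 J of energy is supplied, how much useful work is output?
W_out = η × W_in = 0.74 × 276 = 204.24 J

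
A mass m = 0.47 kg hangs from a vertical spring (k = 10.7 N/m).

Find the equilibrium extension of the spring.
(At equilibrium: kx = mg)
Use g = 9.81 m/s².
x_eq = mg/k = 0.47×9.81/10.7 = 0.4309 m = 43.09 cm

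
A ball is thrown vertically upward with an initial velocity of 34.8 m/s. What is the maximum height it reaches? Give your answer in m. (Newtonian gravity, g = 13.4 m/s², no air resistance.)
h_max = v₀²/(2g) = 45.19 m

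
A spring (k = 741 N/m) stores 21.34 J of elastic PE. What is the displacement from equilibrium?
PE = ½kx² → x = √(2PE/k) = √(2×21.34/741) = 0.24 m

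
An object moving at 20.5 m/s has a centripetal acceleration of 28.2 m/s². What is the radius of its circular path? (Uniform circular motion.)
r = v²/a_c = 20.5²/28.2 = 14.9 m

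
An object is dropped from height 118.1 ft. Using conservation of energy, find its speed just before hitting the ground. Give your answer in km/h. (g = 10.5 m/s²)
mgh = ½mv² → v = √(2gh) = √(2×10.5×36) = 27.49 m/s = 98.98 km/h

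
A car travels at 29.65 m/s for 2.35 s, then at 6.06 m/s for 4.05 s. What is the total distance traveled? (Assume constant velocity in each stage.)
d₁ = v₁t₁ = 29.65 × 2.35 = 69.6775 m
d₂ = v₂t₂ = 6.06 × 4.05 = 24.543 m
d_total = 69.6775 + 24.543 = 94.22 m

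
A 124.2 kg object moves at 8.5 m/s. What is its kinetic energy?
KE = ½mv² = ½×124.2×8.5² = 4486.725 J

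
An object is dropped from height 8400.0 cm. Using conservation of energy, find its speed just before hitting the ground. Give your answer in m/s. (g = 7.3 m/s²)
mgh = ½mv² → v = √(2gh) = √(2×7.3×84) = 35.02 m/s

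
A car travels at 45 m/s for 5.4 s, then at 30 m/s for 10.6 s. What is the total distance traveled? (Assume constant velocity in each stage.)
d₁ = v₁t₁ = 45 × 5.4 = 243 m
d₂ = v₂t₂ = 30 × 10.6 = 318 m
d_total = 243 + 318 = 561.0 m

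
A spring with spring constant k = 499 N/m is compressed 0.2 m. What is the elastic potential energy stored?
PE = ½kx² = ½×499×0.2² = 9.98 J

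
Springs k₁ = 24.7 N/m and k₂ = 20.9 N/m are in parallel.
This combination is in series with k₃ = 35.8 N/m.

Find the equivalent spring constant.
k₁₂ = k₁ + k₂ = 45.6 N/m (parallel)
1/k_eq = 1/k₁₂ + 1/k₃ → k_eq = 20.06 N/m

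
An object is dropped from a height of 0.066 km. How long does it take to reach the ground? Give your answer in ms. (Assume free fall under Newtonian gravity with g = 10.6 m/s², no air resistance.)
t = √(2h/g) (with unit conversion) = 3529.0 ms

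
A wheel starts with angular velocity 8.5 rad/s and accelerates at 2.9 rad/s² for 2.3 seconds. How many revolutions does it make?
θ = ω₀t + ½αt² = 8.5×2.3 + ½×2.9×2.3² = 27.22 rad
Revolutions = θ/(2π) = 27.22/(2π) = 4.33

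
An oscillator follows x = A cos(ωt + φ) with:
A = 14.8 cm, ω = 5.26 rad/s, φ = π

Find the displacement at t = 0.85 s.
x = A cos(ωt + φ) = 14.8×cos(5.26×0.85 + π) = 3.538 cm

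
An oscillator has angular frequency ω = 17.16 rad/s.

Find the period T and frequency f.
T = 2π/ω = 2π/17.16 = 0.3662 s; f = ω/2π = 2.731 Hz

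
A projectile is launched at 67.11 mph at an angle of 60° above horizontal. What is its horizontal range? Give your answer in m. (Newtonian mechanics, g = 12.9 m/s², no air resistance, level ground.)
R = v₀² sin(2θ) / g (with unit conversion) = 60.42 m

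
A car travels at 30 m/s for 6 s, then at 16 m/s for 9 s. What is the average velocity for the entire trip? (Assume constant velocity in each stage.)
d₁ = v₁t₁ = 30 × 6 = 180 m
d₂ = v₂t₂ = 16 × 9 = 144 m
d_total = 324 m, t_total = 15 s
v_avg = d_total/t_total = 324/15 = 21.6 m/s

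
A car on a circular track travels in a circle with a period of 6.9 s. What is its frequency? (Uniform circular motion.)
f = 1/T = 1/6.9 = 0.1449 Hz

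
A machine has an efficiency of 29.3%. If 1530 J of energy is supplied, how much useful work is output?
W_out = η × W_in = 0.293 × 1530 = 448.29 J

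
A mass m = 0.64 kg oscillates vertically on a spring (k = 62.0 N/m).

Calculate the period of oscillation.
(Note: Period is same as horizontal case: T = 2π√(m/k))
T = 2π√(m/k) = 2π√(0.64/62.0) = 0.6384 s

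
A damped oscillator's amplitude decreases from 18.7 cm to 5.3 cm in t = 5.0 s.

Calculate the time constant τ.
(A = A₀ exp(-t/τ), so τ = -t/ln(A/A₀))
A/A₀ = 5.3/18.7 = 0.2834; ln(A/A₀) = -1.261
τ = −t/ln(A/A₀) = −5.0/-1.261 = 3.966 s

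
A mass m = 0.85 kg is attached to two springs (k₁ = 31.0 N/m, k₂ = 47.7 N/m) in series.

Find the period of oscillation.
k_eq = k₁k₂/(k₁+k₂) = 18.79 N/m
T = 2π√(m/k_eq) = 2π√(0.85/18.79) = 1.336 s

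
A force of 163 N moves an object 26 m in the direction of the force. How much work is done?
W = Fd = 163×26 = 4238.0 J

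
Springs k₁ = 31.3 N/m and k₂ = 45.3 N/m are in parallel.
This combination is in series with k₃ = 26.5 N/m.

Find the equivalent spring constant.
k₁₂ = k₁ + k₂ = 76.6 N/m (parallel)
1/k_eq = 1/k₁₂ + 1/k₃ → k_eq = 19.69 N/m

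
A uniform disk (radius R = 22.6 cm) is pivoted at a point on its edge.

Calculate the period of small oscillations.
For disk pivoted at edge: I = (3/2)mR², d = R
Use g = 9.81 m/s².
I/m = (3/2)R² = 0.07661 m²; d = R = 0.226 m
T = 2π√((3/2)R²/(gR)) = 2π√(3R/(2g)) = 1.168 s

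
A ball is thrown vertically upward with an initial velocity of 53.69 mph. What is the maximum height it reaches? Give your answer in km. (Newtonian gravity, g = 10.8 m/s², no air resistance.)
h_max = v₀²/(2g) (with unit conversion) = 0.02667 km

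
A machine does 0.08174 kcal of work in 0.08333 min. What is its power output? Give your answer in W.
P = W/t = 342 J / 5 s = 68.4 W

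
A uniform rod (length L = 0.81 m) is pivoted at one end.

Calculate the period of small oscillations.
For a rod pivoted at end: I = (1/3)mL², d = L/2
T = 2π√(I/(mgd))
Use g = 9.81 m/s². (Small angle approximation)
I/m = (1/3)L² = 0.2187 m²; d = L/2 = 0.405 m
T = 2π√(I/(mgd)) = 2π√(0.2187/(9.81×0.405)) = 1.474 s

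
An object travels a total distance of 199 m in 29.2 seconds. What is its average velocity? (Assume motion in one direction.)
v_avg = Δd / Δt = 199 / 29.2 = 6.82 m/s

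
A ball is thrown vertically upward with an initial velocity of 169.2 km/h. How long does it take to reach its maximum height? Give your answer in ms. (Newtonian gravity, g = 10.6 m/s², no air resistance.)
t_up = v₀/g (with unit conversion) = 4434.0 ms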